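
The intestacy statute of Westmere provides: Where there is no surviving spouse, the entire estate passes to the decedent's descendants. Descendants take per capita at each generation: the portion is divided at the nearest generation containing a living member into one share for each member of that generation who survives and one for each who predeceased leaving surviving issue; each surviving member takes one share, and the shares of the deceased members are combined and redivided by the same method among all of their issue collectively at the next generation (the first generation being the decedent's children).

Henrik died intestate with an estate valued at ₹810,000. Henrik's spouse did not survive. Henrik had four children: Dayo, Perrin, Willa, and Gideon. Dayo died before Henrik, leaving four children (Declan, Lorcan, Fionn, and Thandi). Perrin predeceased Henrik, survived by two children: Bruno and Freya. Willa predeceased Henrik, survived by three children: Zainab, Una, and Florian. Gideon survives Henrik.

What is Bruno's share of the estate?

Bruno receives ₹67,500.

The entire ₹810,000 passes to the descendants.
That amount (₹810,000) is divided at the children's generation into 4 shares of ₹202,500. Gideon takes ₹202,500. The 3 shares of the deceased (Dayo, Perrin, and Willa) are combined into a pool of ₹607,500.
That pool (₹607,500) is divided at the grandchildren's generation equally among Declan, Lorcan, Fionn, Thandi, Bruno, Freya, Zainab, Una, and Florian: ₹67,500 each.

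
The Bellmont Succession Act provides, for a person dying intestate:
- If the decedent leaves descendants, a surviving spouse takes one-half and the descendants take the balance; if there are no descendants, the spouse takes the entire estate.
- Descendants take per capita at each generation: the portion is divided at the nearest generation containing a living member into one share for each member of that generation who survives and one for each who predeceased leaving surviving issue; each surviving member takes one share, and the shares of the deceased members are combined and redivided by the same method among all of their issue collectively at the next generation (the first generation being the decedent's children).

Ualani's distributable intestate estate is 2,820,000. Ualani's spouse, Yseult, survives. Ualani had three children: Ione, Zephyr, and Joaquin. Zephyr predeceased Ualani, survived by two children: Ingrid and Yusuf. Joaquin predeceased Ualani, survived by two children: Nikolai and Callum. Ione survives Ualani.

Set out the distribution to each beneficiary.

Yseult: 1,410,000; Ione: 470,000; Ingrid: 235,000; Yusuf: 235,000; Nikolai: 235,000; Callum: 235,000

Yseult takes one-half of 2,820,000 = 1,410,000. The remaining 1,410,000 passes to the descendants.
The descendants' portion (1,410,000) is divided at the children's generation into 3 shares of 470,000. Ione takes 470,000. The 2 shares of the deceased (Zephyr and Joaquin) are combined into a pool of 940,000.
That pool (940,000) is divided at the grandchildren's generation equally among Ingrid, Yusuf, Nikolai, and Callum: 235,000 each.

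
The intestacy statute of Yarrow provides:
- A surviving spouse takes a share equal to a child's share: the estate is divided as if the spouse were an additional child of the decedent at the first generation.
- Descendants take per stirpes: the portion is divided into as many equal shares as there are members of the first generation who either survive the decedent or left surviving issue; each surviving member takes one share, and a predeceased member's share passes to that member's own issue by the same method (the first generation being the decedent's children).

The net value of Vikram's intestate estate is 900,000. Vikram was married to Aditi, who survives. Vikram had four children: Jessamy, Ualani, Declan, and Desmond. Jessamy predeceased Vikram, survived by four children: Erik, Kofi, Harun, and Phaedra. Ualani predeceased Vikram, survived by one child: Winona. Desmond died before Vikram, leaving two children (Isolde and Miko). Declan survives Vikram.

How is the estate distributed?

The spouse counts as an additional share at the children's level, so there are 5 primary shares of 180,000. Aditi takes one such share (180,000).
The children's combined portion (720,000) is divided into 4 shares of 180,000: Declan takes 180,000; Jessamy's 180,000 share passes to Jessamy's issue; Ualani's 180,000 share passes to Ualani's issue; Desmond's 180,000 share passes to Desmond's issue.
Jessamy's share (180,000) is divided into 4 shares of 45,000: Erik, Kofi, Harun, and Phaedra each take 45,000.
Ualani's share (180,000) passes entirely to Winona.
Desmond's share (180,000) is divided into 2 shares of 90,000: Isolde and Miko each take 90,000.

Aditi: 180,000; Erik: 45,000; Kofi: 45,000; Harun: 45,000; Phaedra: 45,000; Winona: 180,000; Declan: 180,000; Isolde: 90,000; Miko: 90,000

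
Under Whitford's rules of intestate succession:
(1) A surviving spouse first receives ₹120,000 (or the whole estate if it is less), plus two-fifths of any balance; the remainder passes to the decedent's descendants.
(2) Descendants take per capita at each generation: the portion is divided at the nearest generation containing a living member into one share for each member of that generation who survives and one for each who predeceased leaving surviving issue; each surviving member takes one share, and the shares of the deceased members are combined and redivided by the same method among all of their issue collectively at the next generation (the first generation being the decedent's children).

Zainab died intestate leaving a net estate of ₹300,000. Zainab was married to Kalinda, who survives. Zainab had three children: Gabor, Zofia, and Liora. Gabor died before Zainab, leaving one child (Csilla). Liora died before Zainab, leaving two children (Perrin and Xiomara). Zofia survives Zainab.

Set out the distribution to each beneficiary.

Kalinda: ₹192,000; Csilla: ₹24,000; Zofia: ₹36,000; Perrin: ₹24,000; Xiomara: ₹24,000

Kalinda first takes ₹120,000, leaving a balance of ₹180,000. Kalinda then takes two-fifths of the balance (₹72,000), for a total of ₹192,000. The remaining ₹108,000 passes to the descendants.
The descendants' portion (₹108,000) is divided at the children's generation into 3 shares of ₹36,000. Zofia takes ₹36,000. The 2 shares of the deceased (Gabor and Liora) are combined into a pool of ₹72,000.
That pool (₹72,000) is divided at the grandchildren's generation equally among Csilla, Perrin, and Xiomara: ₹24,000 each.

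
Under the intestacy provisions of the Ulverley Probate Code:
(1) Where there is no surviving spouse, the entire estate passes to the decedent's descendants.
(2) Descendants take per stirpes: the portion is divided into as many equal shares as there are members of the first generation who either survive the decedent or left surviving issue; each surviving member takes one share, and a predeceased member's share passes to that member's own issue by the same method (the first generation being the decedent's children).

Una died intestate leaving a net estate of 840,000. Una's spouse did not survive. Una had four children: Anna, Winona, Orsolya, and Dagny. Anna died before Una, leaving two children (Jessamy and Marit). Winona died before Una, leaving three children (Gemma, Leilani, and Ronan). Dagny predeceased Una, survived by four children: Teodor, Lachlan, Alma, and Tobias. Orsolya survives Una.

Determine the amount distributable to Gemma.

The entire 840,000 passes to the descendants.
That amount (840,000) is divided into 4 shares of 210,000: Orsolya takes 210,000; Anna's 210,000 share passes to Anna's issue; Winona's 210,000 share passes to Winona's issue; Dagny's 210,000 share passes to Dagny's issue.
Anna's share (210,000) is divided into 2 shares of 105,000: Jessamy and Marit each take 105,000.
Winona's share (210,000) is divided into 3 shares of 70,000: Gemma, Leilani, and Ronan each take 70,000.
Dagny's share (210,000) is divided into 4 shares of 52,500: Teodor, Lachlan, Alma, and Tobias each take 52,500.

Gemma receives 70,000.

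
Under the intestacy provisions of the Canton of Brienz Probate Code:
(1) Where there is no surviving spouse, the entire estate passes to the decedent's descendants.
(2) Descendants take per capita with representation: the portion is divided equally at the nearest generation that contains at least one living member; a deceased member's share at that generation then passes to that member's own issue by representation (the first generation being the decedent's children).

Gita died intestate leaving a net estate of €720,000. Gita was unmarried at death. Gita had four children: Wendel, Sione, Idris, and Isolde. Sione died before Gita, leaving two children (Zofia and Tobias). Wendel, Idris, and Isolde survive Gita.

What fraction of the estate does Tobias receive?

The entire €720,000 passes to the descendants.
That amount (€720,000) is divided into 4 shares of €180,000: Wendel, Idris, and Isolde each take €180,000; Sione's €180,000 share passes to Sione's issue.
Sione's share (€180,000) is divided into 2 shares of €90,000: Zofia and Tobias each take €90,000.

Tobias receives 1/8 of the estate.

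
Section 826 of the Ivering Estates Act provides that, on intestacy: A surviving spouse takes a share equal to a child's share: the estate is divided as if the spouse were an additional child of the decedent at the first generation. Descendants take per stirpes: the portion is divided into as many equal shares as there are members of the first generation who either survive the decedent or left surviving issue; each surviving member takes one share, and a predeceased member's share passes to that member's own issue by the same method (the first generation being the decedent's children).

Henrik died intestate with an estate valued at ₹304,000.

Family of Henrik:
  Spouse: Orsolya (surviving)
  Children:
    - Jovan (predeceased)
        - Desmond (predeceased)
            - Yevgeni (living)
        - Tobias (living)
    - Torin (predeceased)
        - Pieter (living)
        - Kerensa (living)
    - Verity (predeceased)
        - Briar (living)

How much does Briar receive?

The spouse counts as an additional share at the children's level, so there are 4 primary shares of ₹76,000. Orsolya takes one such share (₹76,000).
The children's combined portion (₹228,000) is divided into 3 shares of ₹76,000: Jovan's ₹76,000 share passes to Jovan's issue; Torin's ₹76,000 share passes to Torin's issue; Verity's ₹76,000 share passes to Verity's issue.
Jovan's share (₹76,000) is divided into 2 shares of ₹38,000: Tobias takes ₹38,000; Desmond's ₹38,000 share passes to Desmond's issue.
Desmond's share (₹38,000) passes entirely to Yevgeni.
Torin's share (₹76,000) is divided into 2 shares of ₹38,000: Pieter and Kerensa each take ₹38,000.
Verity's share (₹76,000) passes entirely to Briar.

Briar receives ₹76,000.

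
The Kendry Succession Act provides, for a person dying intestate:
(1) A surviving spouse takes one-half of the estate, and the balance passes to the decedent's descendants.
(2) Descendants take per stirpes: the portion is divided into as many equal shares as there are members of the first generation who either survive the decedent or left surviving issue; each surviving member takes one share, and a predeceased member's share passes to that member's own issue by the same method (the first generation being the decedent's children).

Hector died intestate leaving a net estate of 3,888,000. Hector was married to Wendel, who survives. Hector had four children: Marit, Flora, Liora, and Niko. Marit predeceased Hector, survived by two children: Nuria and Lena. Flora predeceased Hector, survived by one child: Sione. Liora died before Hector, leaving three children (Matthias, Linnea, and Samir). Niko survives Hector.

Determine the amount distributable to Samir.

Samir receives 162,000.

Wendel takes one-half of 3,888,000 = 1,944,000. The remaining 1,944,000 passes to the descendants.
The descendants' portion (1,944,000) is divided into 4 shares of 486,000: Niko takes 486,000; Marit's 486,000 share passes to Marit's issue; Flora's 486,000 share passes to Flora's issue; Liora's 486,000 share passes to Liora's issue.
Marit's share (486,000) is divided into 2 shares of 243,000: Nuria and Lena each take 243,000.
Flora's share (486,000) passes entirely to Sione.
Liora's share (486,000) is divided into 3 shares of 162,000: Matthias, Linnea, and Samir each take 162,000.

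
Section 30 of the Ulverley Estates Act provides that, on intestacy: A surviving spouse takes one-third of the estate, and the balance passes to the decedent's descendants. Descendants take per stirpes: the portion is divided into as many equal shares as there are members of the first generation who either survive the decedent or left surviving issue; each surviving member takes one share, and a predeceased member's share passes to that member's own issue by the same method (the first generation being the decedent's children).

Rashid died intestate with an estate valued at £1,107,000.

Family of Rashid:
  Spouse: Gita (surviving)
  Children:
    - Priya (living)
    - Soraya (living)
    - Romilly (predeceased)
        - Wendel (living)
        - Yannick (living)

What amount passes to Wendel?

Wendel receives £123,000.

Gita takes one-third of £1,107,000 = £369,000. The remaining £738,000 passes to the descendants.
The descendants' portion (£738,000) is divided into 3 shares of £246,000: Priya and Soraya each take £246,000; Romilly's £246,000 share passes to Romilly's issue.
Romilly's share (£246,000) is divided into 2 shares of £123,000: Wendel and Yannick each take £123,000.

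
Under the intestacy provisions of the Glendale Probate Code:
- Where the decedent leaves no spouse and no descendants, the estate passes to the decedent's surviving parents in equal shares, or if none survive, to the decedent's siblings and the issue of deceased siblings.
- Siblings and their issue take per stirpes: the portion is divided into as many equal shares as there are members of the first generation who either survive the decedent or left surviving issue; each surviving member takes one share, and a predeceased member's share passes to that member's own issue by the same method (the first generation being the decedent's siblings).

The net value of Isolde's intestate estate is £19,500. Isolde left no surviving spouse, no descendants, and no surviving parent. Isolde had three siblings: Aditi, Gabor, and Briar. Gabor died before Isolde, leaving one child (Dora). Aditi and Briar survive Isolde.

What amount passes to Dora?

Dora receives £6,500.

The entire £19,500 passes to the siblings and their issue.
That amount (£19,500) is divided into 3 shares of £6,500: Aditi and Briar each take £6,500; Gabor's £6,500 share passes to Gabor's issue.
Gabor's share (£6,500) passes entirely to Dora.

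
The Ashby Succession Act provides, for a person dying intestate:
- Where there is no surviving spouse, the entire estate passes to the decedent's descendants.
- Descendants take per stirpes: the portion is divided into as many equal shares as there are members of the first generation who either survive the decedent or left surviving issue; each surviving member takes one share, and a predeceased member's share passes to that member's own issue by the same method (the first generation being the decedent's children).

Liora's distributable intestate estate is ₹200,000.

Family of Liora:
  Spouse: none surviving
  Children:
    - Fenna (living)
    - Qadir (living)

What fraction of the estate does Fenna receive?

The entire ₹200,000 passes to the descendants.
That amount (₹200,000) is divided into 2 shares of ₹100,000: Fenna and Qadir each take ₹100,000.

Fenna receives 1/2 of the estate.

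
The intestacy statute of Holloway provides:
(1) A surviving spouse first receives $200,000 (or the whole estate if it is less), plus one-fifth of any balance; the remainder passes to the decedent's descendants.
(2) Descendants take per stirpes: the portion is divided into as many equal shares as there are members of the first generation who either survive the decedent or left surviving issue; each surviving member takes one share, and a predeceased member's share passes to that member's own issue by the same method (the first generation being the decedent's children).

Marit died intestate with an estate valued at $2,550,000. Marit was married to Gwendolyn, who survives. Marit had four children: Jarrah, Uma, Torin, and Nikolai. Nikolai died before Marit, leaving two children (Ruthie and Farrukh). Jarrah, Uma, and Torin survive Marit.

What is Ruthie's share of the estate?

Ruthie receives $235,000.

Gwendolyn first takes $200,000, leaving a balance of $2,350,000. Gwendolyn then takes one-fifth of the balance ($470,000), for a total of $670,000. The remaining $1,880,000 passes to the descendants.
The descendants' portion ($1,880,000) is divided into 4 shares of $470,000: Jarrah, Uma, and Torin each take $470,000; Nikolai's $470,000 share passes to Nikolai's issue.
Nikolai's share ($470,000) is divided into 2 shares of $235,000: Ruthie and Farrukh each take $235,000.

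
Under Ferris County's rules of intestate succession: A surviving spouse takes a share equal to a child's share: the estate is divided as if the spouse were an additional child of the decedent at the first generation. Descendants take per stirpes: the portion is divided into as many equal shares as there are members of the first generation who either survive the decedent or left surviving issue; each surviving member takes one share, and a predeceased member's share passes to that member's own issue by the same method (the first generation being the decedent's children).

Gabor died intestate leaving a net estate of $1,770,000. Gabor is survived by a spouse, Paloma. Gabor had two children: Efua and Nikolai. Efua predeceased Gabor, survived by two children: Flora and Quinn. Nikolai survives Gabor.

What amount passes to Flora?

The spouse counts as an additional share at the children's level, so there are 3 primary shares of $590,000. Paloma takes one such share ($590,000).
The children's combined portion ($1,180,000) is divided into 2 shares of $590,000: Nikolai takes $590,000; Efua's $590,000 share passes to Efua's issue.
Efua's share ($590,000) is divided into 2 shares of $295,000: Flora and Quinn each take $295,000.

Flora receives $295,000.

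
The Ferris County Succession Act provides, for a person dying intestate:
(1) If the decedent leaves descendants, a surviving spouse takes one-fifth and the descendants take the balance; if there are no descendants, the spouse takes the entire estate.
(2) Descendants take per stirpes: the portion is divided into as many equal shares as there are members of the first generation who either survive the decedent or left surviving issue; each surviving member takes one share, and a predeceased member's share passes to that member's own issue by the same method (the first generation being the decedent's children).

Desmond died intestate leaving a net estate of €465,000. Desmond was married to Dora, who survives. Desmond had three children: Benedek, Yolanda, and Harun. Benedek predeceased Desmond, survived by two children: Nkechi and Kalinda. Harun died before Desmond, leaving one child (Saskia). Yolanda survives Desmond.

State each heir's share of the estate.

Dora: €93,000; Nkechi: €62,000; Kalinda: €62,000; Yolanda: €124,000; Saskia: €124,000

Dora takes one-fifth of €465,000 = €93,000. The remaining €372,000 passes to the descendants.
The descendants' portion (€372,000) is divided into 3 shares of €124,000: Yolanda takes €124,000; Benedek's €124,000 share passes to Benedek's issue; Harun's €124,000 share passes to Harun's issue.
Benedek's share (€124,000) is divided into 2 shares of €62,000: Nkechi and Kalinda each take €62,000.
Harun's share (€124,000) passes entirely to Saskia.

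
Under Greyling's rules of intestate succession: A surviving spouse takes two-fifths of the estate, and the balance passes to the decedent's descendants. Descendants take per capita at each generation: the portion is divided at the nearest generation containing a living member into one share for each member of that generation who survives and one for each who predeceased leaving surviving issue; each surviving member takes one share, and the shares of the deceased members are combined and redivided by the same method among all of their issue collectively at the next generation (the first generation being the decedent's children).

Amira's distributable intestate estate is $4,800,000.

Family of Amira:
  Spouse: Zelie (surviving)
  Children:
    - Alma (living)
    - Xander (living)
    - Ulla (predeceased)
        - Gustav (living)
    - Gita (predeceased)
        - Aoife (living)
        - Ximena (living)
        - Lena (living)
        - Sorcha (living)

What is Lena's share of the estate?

Zelie takes two-fifths of $4,800,000 = $1,920,000. The remaining $2,880,000 passes to the descendants.
The descendants' portion ($2,880,000) is divided at the children's generation into 4 shares of $720,000. Alma and Xander each take $720,000. The 2 shares of the deceased (Ulla and Gita) are combined into a pool of $1,440,000.
That pool ($1,440,000) is divided at the grandchildren's generation equally among Gustav, Aoife, Ximena, Lena, and Sorcha: $288,000 each.

Lena receives $288,000.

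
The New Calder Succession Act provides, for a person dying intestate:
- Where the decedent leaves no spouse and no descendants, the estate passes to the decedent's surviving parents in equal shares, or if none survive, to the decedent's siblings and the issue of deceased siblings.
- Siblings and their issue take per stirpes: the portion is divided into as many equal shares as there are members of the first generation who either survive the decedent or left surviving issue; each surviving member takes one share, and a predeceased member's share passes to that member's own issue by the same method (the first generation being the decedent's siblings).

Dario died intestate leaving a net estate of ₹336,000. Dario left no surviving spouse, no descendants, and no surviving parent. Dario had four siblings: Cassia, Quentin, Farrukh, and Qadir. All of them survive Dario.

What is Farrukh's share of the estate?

Farrukh receives ₹84,000.

The entire ₹336,000 passes to the siblings and their issue.
That amount (₹336,000) is divided into 4 shares of ₹84,000: Cassia, Quentin, Farrukh, and Qadir each take ₹84,000.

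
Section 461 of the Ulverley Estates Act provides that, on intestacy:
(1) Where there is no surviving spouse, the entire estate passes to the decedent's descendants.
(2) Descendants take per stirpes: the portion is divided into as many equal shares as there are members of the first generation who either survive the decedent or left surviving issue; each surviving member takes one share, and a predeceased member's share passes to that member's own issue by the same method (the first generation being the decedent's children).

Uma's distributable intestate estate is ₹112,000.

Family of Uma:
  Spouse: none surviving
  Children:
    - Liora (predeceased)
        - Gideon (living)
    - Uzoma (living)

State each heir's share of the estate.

The entire ₹112,000 passes to the descendants.
That amount (₹112,000) is divided into 2 shares of ₹56,000: Uzoma takes ₹56,000; Liora's ₹56,000 share passes to Liora's issue.
Liora's share (₹56,000) passes entirely to Gideon.

Gideon: ₹56,000; Uzoma: ₹56,000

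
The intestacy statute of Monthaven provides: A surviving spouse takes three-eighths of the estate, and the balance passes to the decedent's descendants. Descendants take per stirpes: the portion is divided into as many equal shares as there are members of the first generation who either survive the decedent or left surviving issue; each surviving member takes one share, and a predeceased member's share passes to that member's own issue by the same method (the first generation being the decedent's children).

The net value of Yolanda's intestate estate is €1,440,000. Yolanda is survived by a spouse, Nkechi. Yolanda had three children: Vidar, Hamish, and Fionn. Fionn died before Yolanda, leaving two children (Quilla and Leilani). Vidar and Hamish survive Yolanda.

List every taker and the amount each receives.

Nkechi takes three-eighths of €1,440,000 = €540,000. The remaining €900,000 passes to the descendants.
The descendants' portion (€900,000) is divided into 3 shares of €300,000: Vidar and Hamish each take €300,000; Fionn's €300,000 share passes to Fionn's issue.
Fionn's share (€300,000) is divided into 2 shares of €150,000: Quilla and Leilani each take €150,000.

Nkechi: €540,000; Vidar: €300,000; Hamish: €300,000; Quilla: €150,000; Leilani: €150,000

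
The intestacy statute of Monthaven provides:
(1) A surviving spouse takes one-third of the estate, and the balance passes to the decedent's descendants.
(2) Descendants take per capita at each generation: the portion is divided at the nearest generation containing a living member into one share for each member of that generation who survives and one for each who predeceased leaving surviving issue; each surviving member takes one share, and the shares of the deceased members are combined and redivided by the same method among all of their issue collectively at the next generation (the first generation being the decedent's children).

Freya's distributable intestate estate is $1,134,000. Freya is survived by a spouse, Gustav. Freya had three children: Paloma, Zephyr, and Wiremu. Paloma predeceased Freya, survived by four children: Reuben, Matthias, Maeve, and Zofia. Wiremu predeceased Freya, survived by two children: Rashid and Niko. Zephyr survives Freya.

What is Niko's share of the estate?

Gustav takes one-third of $1,134,000 = $378,000. The remaining $756,000 passes to the descendants.
The descendants' portion ($756,000) is divided at the children's generation into 3 shares of $252,000. Zephyr takes $252,000. The 2 shares of the deceased (Paloma and Wiremu) are combined into a pool of $504,000.
That pool ($504,000) is divided at the grandchildren's generation equally among Reuben, Matthias, Maeve, Zofia, Rashid, and Niko: $84,000 each.

Niko receives $84,000.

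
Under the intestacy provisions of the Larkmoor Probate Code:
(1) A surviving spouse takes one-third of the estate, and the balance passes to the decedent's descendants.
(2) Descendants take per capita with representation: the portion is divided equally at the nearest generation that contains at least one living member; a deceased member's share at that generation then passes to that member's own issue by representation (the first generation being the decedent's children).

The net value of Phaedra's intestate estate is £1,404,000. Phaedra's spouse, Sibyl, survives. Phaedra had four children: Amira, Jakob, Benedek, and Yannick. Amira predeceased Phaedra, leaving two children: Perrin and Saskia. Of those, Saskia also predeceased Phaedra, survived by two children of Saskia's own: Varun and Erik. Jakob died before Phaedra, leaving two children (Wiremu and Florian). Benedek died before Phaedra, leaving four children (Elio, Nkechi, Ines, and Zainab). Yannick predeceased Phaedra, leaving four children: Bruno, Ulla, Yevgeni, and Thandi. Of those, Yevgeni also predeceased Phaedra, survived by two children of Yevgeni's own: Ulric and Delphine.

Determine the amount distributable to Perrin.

Perrin receives £78,000.

Sibyl takes one-third of £1,404,000 = £468,000. The remaining £936,000 passes to the descendants.
No child survives, so the initial division is made at the grandchildren's generation.
The descendants' portion (£936,000) is divided into 12 shares of £78,000: Perrin, Wiremu, Florian, Elio, Nkechi, Ines, Zainab, Bruno, Ulla, and Thandi each take £78,000; Saskia's £78,000 share passes to Saskia's issue; Yevgeni's £78,000 share passes to Yevgeni's issue.
Saskia's share (£78,000) is divided into 2 shares of £39,000: Varun and Erik each take £39,000.
Yevgeni's share (£78,000) is divided into 2 shares of £39,000: Ulric and Delphine each take £39,000.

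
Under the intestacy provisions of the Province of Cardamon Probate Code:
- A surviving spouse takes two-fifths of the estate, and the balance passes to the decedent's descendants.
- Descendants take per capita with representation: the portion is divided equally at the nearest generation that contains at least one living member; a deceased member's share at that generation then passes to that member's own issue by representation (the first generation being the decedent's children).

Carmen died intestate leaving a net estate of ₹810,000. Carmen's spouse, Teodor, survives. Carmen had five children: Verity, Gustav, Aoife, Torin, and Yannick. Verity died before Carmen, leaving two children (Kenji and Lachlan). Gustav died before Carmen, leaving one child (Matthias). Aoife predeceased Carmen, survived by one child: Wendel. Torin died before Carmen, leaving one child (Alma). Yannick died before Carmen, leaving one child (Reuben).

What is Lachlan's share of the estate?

Lachlan receives ₹81,000.

Teodor takes two-fifths of ₹810,000 = ₹324,000. The remaining ₹486,000 passes to the descendants.
No child survives, so the initial division is made at the grandchildren's generation.
The descendants' portion (₹486,000) is divided into 6 shares of ₹81,000: Kenji, Lachlan, Matthias, Wendel, Alma, and Reuben each take ₹81,000.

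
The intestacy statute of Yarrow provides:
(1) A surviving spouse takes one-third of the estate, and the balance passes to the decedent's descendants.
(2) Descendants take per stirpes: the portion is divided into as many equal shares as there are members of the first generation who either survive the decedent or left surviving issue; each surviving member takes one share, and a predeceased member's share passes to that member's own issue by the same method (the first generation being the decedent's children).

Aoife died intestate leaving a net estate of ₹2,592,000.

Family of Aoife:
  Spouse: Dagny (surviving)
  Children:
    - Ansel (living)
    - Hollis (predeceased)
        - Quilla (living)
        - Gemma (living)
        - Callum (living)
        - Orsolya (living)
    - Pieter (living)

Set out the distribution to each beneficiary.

Dagny takes one-third of ₹2,592,000 = ₹864,000. The remaining ₹1,728,000 passes to the descendants.
The descendants' portion (₹1,728,000) is divided into 3 shares of ₹576,000: Ansel and Pieter each take ₹576,000; Hollis's ₹576,000 share passes to Hollis's issue.
Hollis's share (₹576,000) is divided into 4 shares of ₹144,000: Quilla, Gemma, Callum, and Orsolya each take ₹144,000.

Dagny: ₹864,000; Ansel: ₹576,000; Quilla: ₹144,000; Gemma: ₹144,000; Callum: ₹144,000; Orsolya: ₹144,000; Pieter: ₹576,000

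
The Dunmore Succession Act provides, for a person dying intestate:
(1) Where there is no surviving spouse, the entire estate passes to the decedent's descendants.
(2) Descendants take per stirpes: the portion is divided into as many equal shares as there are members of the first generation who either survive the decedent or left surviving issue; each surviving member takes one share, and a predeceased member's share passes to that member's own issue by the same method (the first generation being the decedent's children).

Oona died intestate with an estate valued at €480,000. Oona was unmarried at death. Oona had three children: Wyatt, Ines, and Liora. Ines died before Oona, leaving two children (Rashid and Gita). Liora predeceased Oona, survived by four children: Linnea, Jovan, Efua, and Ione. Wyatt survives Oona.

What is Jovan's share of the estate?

The entire €480,000 passes to the descendants.
That amount (€480,000) is divided into 3 shares of €160,000: Wyatt takes €160,000; Ines's €160,000 share passes to Ines's issue; Liora's €160,000 share passes to Liora's issue.
Ines's share (€160,000) is divided into 2 shares of €80,000: Rashid and Gita each take €80,000.
Liora's share (€160,000) is divided into 4 shares of €40,000: Linnea, Jovan, Efua, and Ione each take €40,000.

Jovan receives €40,000.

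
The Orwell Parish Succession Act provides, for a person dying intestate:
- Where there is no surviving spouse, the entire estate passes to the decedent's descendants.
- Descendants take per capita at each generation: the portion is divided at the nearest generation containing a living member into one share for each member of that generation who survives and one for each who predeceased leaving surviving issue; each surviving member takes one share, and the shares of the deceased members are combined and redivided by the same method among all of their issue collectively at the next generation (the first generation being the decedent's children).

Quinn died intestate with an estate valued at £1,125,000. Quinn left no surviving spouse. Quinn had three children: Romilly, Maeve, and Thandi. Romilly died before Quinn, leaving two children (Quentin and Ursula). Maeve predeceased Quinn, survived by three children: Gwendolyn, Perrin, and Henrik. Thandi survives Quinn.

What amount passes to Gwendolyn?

Gwendolyn receives £150,000.

The entire £1,125,000 passes to the descendants.
That amount (£1,125,000) is divided at the children's generation into 3 shares of £375,000. Thandi takes £375,000. The 2 shares of the deceased (Romilly and Maeve) are combined into a pool of £750,000.
That pool (£750,000) is divided at the grandchildren's generation equally among Quentin, Ursula, Gwendolyn, Perrin, and Henrik: £150,000 each.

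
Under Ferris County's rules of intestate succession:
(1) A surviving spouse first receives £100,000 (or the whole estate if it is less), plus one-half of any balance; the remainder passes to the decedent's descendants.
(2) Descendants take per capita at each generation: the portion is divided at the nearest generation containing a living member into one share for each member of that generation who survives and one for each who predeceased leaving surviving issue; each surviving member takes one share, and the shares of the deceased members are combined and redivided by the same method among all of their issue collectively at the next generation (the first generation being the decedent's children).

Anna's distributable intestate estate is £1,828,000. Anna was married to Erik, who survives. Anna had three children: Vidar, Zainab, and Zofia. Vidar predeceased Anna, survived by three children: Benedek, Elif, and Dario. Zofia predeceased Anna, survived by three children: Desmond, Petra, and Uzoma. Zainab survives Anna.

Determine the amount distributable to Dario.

Dario receives £96,000.

Erik first takes £100,000, leaving a balance of £1,728,000. Erik then takes one-half of the balance (£864,000), for a total of £964,000. The remaining £864,000 passes to the descendants.
The descendants' portion (£864,000) is divided at the children's generation into 3 shares of £288,000. Zainab takes £288,000. The 2 shares of the deceased (Vidar and Zofia) are combined into a pool of £576,000.
That pool (£576,000) is divided at the grandchildren's generation equally among Benedek, Elif, Dario, Desmond, Petra, and Uzoma: £96,000 each.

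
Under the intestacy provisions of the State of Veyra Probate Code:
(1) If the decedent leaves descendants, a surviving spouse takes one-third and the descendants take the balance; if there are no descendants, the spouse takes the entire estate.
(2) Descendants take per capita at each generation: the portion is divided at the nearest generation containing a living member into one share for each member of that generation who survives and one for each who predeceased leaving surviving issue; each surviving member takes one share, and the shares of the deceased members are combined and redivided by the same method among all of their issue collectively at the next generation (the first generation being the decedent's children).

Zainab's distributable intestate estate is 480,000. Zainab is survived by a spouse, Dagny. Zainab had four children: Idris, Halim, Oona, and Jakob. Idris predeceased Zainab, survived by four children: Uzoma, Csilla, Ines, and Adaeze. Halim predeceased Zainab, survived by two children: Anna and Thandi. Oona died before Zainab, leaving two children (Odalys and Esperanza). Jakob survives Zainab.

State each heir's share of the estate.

Dagny takes one-third of 480,000 = 160,000. The remaining 320,000 passes to the descendants.
The descendants' portion (320,000) is divided at the children's generation into 4 shares of 80,000. Jakob takes 80,000. The 3 shares of the deceased (Idris, Halim, and Oona) are combined into a pool of 240,000.
That pool (240,000) is divided at the grandchildren's generation equally among Uzoma, Csilla, Ines, Adaeze, Anna, Thandi, Odalys, and Esperanza: 30,000 each.

Dagny: 160,000; Uzoma: 30,000; Csilla: 30,000; Ines: 30,000; Adaeze: 30,000; Anna: 30,000; Thandi: 30,000; Odalys: 30,000; Esperanza: 30,000; Jakob: 80,000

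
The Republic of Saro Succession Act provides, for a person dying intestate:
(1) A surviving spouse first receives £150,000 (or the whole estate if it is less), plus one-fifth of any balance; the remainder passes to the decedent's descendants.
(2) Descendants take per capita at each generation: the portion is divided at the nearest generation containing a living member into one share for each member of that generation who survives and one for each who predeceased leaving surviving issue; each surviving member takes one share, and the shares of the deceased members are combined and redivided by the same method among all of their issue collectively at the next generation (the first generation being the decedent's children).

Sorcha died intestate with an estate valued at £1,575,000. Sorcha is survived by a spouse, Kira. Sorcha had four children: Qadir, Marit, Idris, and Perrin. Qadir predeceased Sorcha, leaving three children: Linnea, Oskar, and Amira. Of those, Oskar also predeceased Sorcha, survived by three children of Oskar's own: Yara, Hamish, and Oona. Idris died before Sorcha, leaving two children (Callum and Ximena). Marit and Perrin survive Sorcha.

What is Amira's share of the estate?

Amira receives £114,000.

Kira first takes £150,000, leaving a balance of £1,425,000. Kira then takes one-fifth of the balance (£285,000), for a total of £435,000. The remaining £1,140,000 passes to the descendants.
The descendants' portion (£1,140,000) is divided at the children's generation into 4 shares of £285,000. Marit and Perrin each take £285,000. The 2 shares of the deceased (Qadir and Idris) are combined into a pool of £570,000.
That pool (£570,000) is divided at the grandchildren's generation into 5 shares of £114,000. Linnea, Amira, Callum, and Ximena each take £114,000. The remaining share for the deceased Oskar (£114,000) is carried to the next generation.
That pool (£114,000) is divided at the great-grandchildren's generation equally among Yara, Hamish, and Oona: £38,000 each.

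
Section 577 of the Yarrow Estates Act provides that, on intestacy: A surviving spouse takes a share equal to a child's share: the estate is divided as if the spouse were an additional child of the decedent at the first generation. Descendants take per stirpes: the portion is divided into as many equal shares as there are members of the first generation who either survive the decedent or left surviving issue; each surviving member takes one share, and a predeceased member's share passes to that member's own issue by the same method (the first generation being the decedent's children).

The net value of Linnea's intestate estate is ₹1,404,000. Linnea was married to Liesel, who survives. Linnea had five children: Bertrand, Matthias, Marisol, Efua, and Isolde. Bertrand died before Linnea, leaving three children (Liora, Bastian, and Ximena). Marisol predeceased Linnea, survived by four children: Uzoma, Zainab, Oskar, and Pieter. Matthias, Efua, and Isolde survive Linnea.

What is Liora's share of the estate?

The spouse counts as an additional share at the children's level, so there are 6 primary shares of ₹234,000. Liesel takes one such share (₹234,000).
The children's combined portion (₹1,170,000) is divided into 5 shares of ₹234,000: Matthias, Efua, and Isolde each take ₹234,000; Bertrand's ₹234,000 share passes to Bertrand's issue; Marisol's ₹234,000 share passes to Marisol's issue.
Bertrand's share (₹234,000) is divided into 3 shares of ₹78,000: Liora, Bastian, and Ximena each take ₹78,000.
Marisol's share (₹234,000) is divided into 4 shares of ₹58,500: Uzoma, Zainab, Oskar, and Pieter each take ₹58,500.

Liora receives ₹78,000.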